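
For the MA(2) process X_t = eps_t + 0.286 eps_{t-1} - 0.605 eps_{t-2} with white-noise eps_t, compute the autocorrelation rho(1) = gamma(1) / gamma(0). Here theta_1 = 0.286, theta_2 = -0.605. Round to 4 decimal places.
\rho(1) = 0.0780

For an MA(q) process with theta_0 = 1, the autocovariance is
  gamma(k) = sigma^2 * sum_{i=0..q-k} theta_i * theta_{i+k},
and rho(k) = gamma(k) / gamma(0). Sigma^2 cancels.
  numerator   = (1)*(0.286) + (0.286)*(-0.605) = 0.11297.
  denominator = (1)^2 + (0.286)^2 + (-0.605)^2 = 1.447821.
  rho(1) = 0.11297 / 1.447821 = 0.0780.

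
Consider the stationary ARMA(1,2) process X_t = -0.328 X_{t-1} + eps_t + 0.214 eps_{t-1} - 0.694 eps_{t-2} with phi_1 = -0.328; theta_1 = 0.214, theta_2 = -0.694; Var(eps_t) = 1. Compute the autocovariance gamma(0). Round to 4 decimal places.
\gamma(0) = 1.4961

Multiply the model equation by X_{t-k} and take expectations. With theta_0 = psi_0 = 1 and psi_j the MA(infinity) weights, this gives
  gamma(k) - sum_i phi_i gamma(k-i) = c_k,
  c_k = sigma^2 * sum_{j=k..q} theta_j psi_{j-k}   (c_k = 0 for k > q),
using gamma(-m) = gamma(m).
psi-weights needed (psi_j = theta_j + sum_i phi_i psi_{j-i}):
  psi_1 = theta_1 + phi_1 = 0.214 + (-0.328) = -0.114
  psi_2 = theta_2 + phi_1 psi_1 = -0.694 + (-0.328)(-0.114) = -0.656608
Right-hand sides:
  c_0 = sigma^2 (1 + theta_1 psi_1 + theta_2 psi_2) = 1 * (1 + (0.214)(-0.114) + (-0.694)(-0.656608)) = 1 * 1.43129 = 1.43129
  c_1 = sigma^2 (theta_1 + theta_2 psi_1) = 1 * (0.214 + (-0.694)(-0.114)) = 0.293116
  c_2 = sigma^2 theta_2 = 1 * (-0.694) = -0.694
Equations for k = 0 and k = 1 (AR order 1):
  gamma(0) = phi_1 gamma(1) + c_0
  gamma(1) = phi_1 gamma(0) + c_1
Substituting the second into the first: gamma(0) (1 - phi_1^2) = c_0 + phi_1 c_1, so
  gamma(0) = (c_0 + phi_1 c_1) / (1 - phi_1^2) = (1.43129 + (-0.328)(0.293116)) / (1 - (-0.328)^2) = 1.335148 / 0.892416 = 1.496105.
Therefore gamma(0) = 1.4961 (to 4 decimal places).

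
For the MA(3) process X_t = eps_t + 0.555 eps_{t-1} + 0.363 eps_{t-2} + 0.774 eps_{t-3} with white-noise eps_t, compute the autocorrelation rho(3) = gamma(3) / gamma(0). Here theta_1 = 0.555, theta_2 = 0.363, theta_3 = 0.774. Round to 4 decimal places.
\rho(3) = 0.3796

For an MA(q) process with theta_0 = 1, the autocovariance is
  gamma(k) = sigma^2 * sum_{i=0..q-k} theta_i * theta_{i+k},
and rho(k) = gamma(k) / gamma(0). Sigma^2 cancels.
  numerator   = (1)*(0.774) = 0.774.
  denominator = (1)^2 + (0.555)^2 + (0.363)^2 + (0.774)^2 = 2.03887.
  rho(3) = 0.774 / 2.03887 = 0.3796.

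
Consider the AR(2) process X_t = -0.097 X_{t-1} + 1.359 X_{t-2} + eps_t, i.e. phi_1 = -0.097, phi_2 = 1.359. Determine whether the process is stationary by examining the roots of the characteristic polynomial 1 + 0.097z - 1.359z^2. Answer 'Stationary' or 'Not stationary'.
\text{Not stationary}

The AR(p) characteristic polynomial is P(z) = 1 + 0.097z - 1.359z^2.
Stationarity requires all roots to lie outside the unit circle, i.e. |z| > 1 for every root.
Set 1 + (0.097) z + (-1.359) z^2 = 0, i.e. a z^2 + b z + c = 0 with a = -1.359, b = 0.097, c = 1.
Discriminant D = b^2 - 4ac = (0.097)^2 - 4*(-1.359)*1 = 0.009409 - (-5.436) = 5.445409.
D >= 0, so the roots are real: z = (-b +/- sqrt(D)) / (2a) = (-0.097 +/- 2.33354) / (-2.718).
  z_1 = (-0.097 + 2.33354) / (-2.718) = -0.8229,   |z_1| = 0.8229.
  z_2 = (-0.097 - 2.33354) / (-2.718) = 0.8942,   |z_2| = 0.8942.
Moduli of all roots: 0.8229, 0.8942.
All moduli strictly greater than 1? No.
Verdict: Not stationary.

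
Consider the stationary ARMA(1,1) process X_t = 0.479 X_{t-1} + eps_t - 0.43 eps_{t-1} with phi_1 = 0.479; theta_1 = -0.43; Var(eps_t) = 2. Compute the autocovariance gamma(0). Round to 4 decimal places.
\gamma(0) = 2.0062

Multiply the model equation by X_{t-k} and take expectations. With theta_0 = psi_0 = 1 and psi_j the MA(infinity) weights, this gives
  gamma(k) - sum_i phi_i gamma(k-i) = c_k,
  c_k = sigma^2 * sum_{j=k..q} theta_j psi_{j-k}   (c_k = 0 for k > q),
using gamma(-m) = gamma(m).
psi-weights needed (psi_j = theta_j + sum_i phi_i psi_{j-i}):
  psi_1 = theta_1 + phi_1 = -0.43 + (0.479) = 0.049
Right-hand sides:
  c_0 = sigma^2 (1 + theta_1 psi_1) = 2 * (1 + (-0.43)(0.049)) = 2 * 0.97893 = 1.95786
  c_1 = sigma^2 theta_1 = 2 * (-0.43) = -0.86
  c_2 = 0
Equations for k = 0 and k = 1 (AR order 1):
  gamma(0) = phi_1 gamma(1) + c_0
  gamma(1) = phi_1 gamma(0) + c_1
Substituting the second into the first: gamma(0) (1 - phi_1^2) = c_0 + phi_1 c_1, so
  gamma(0) = (c_0 + phi_1 c_1) / (1 - phi_1^2) = (1.95786 + (0.479)(-0.86)) / (1 - (0.479)^2) = 1.54592 / 0.770559 = 2.006232.
Therefore gamma(0) = 2.0062 (to 4 decimal places).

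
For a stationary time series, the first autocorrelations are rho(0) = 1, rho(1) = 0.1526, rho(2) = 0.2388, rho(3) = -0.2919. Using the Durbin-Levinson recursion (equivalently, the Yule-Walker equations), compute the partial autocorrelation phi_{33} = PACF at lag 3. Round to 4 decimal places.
\phi_{33} = -0.3810

The PACF at lag k is phi_{kk}, the last component of the solution
to the Yule-Walker system G_k phi = r_k where
  (G_k)_{ij} = rho(|i - j|), (r_k)_i = rho(i), i,j = 1..k.
Equivalently, Durbin-Levinson gives phi_{kk} iteratively:
  phi_{11} = rho(1)
  phi_{kk} = [rho(k) - sum_{j=1..k-1} phi_{k-1,j} rho(k-j)]
            / [1 - sum_{j=1..k-1} phi_{k-1,j} rho(j)],
  phi_{k,j} = phi_{k-1,j} - phi_{kk} phi_{k-1,k-j},  j = 1..k-1.
Step k = 1:
  phi_11 = rho(1) = 0.1526.
Step k = 2:
  phi_22 = [rho(2) - phi_11 rho(1)] / [1 - phi_11 rho(1)] = [0.2388 - (0.1526)(0.1526)] / [1 - (0.1526)(0.1526)]
         = 0.21551324 / 0.97671324 = 0.220651.
  Update: phi_21 = phi_11 - phi_22 phi_11 = 0.1526 - (0.220651)(0.1526) = 0.118929.
Step k = 3:
  phi_33 = [rho(3) - phi_21 rho(2) - phi_22 rho(1)] / [1 - phi_21 rho(1) - phi_22 rho(2)]
    numerator   = -0.2919 - (0.118929)(0.2388) - (0.220651)(0.1526) = -0.35397156
    denominator = 1 - (0.118929)(0.1526) - (0.220651)(0.2388) = 0.92915992
  phi_33 = -0.35397156 / 0.92915992 = -0.381.
Therefore phi_{33} = -0.3810.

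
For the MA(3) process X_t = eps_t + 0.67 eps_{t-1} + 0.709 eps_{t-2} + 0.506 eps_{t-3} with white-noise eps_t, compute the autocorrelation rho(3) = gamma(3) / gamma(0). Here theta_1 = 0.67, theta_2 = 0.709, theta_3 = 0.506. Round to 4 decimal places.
\rho(3) = 0.2292

For an MA(q) process with theta_0 = 1, the autocovariance is
  gamma(k) = sigma^2 * sum_{i=0..q-k} theta_i * theta_{i+k},
and rho(k) = gamma(k) / gamma(0). Sigma^2 cancels.
  numerator   = (1)*(0.506) = 0.506.
  denominator = (1)^2 + (0.67)^2 + (0.709)^2 + (0.506)^2 = 2.207617.
  rho(3) = 0.506 / 2.207617 = 0.2292.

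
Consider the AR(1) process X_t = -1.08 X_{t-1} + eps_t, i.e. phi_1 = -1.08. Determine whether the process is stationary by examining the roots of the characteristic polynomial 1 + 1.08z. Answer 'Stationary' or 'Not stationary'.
\text{Not stationary}

The AR(p) characteristic polynomial is P(z) = 1 + 1.08z.
Stationarity requires all roots to lie outside the unit circle, i.e. |z| > 1 for every root.
This is linear in z: 1 + (1.08) z = 0  =>  z = -1/(1.08) = -0.925926,  |z| = 0.925926.
Moduli of all roots: 0.9259.
All moduli strictly greater than 1? No.
Verdict: Not stationary.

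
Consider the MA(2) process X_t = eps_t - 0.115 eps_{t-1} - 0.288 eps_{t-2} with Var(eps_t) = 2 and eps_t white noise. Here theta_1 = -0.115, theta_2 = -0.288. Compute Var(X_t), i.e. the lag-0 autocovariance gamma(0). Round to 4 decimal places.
\gamma(0) = 2.1923

For an MA(q) process X_t = eps_t + sum_i theta_i eps_{t-i} with
Var(eps_t) = sigma^2, the variance is
  gamma(0) = sigma^2 * (1 + sum_i theta_i^2).
  sum_i theta_i^2 = (-0.115)^2 + (-0.288)^2 = 0.013225 + 0.082944 = 0.096169.
  gamma(0) = 2 * (1 + 0.096169) = 2 * 1.096169 = 2.192338, which rounds to 2.1923.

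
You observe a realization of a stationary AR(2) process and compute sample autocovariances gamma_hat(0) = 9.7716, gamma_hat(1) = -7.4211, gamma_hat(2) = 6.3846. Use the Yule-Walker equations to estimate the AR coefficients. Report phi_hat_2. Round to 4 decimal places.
\hat\phi_{2} = 0.1810

The Yule-Walker equations for an AR(p) process read, in matrix form,
  Gamma_p phi = r_p,   with   (Gamma_p)_{ij} = gamma(|i - j|),
                       (r_p)_i = gamma(i),   i,j = 1..p.
Substitute the sample gammas (Toeplitz matrix and right-hand side of size 2):
  Gamma_p = [[9.7716, -7.4211], [-7.4211, 9.7716]]
  r_p     = [-7.4211, 6.3846]
Written out:
  9.7716 phi_1 - 7.4211 phi_2 = -7.4211
  -7.4211 phi_1 + 9.7716 phi_2 = 6.3846
Solve by Cramer's rule:
  det = gamma(0)^2 - gamma(1)^2 = (9.7716)^2 - (-7.4211)^2 = 95.48416656 - 55.07272521 = 40.41144135
  phi_hat_1 = [gamma(1) gamma(0) - gamma(1) gamma(2)] / det = [(-7.4211)(9.7716) - (-7.4211)(6.3846)] / 40.41144135 = -25.1352657 / 40.41144135 = -0.622
  phi_hat_2 = [gamma(0) gamma(2) - gamma(1)^2] / det = [(9.7716)(6.3846) - (-7.4211)^2] / 40.41144135 = 7.31503215 / 40.41144135 = 0.181
So phi_hat = [-0.6220, 0.1810].
Therefore phi_hat_2 = 0.1810.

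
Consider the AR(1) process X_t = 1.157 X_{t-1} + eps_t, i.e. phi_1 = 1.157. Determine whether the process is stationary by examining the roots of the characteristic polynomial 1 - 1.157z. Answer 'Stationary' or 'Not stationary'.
\text{Not stationary}

The AR(p) characteristic polynomial is P(z) = 1 - 1.157z.
Stationarity requires all roots to lie outside the unit circle, i.e. |z| > 1 for every root.
This is linear in z: 1 + (-1.157) z = 0  =>  z = -1/(-1.157) = 0.864304,  |z| = 0.864304.
Moduli of all roots: 0.8643.
All moduli strictly greater than 1? No.
Verdict: Not stationary.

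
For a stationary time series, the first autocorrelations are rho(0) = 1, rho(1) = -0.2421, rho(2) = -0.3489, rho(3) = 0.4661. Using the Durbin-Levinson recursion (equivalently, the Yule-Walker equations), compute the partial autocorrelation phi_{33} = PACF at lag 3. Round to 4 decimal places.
\phi_{33} = 0.3141

The PACF at lag k is phi_{kk}, the last component of the solution
to the Yule-Walker system G_k phi = r_k where
  (G_k)_{ij} = rho(|i - j|), (r_k)_i = rho(i), i,j = 1..k.
Equivalently, Durbin-Levinson gives phi_{kk} iteratively:
  phi_{11} = rho(1)
  phi_{kk} = [rho(k) - sum_{j=1..k-1} phi_{k-1,j} rho(k-j)]
            / [1 - sum_{j=1..k-1} phi_{k-1,j} rho(j)],
  phi_{k,j} = phi_{k-1,j} - phi_{kk} phi_{k-1,k-j},  j = 1..k-1.
Step k = 1:
  phi_11 = rho(1) = -0.2421.
Step k = 2:
  phi_22 = [rho(2) - phi_11 rho(1)] / [1 - phi_11 rho(1)] = [-0.3489 - (-0.2421)(-0.2421)] / [1 - (-0.2421)(-0.2421)]
         = -0.40751241 / 0.94138759 = -0.432885.
  Update: phi_21 = phi_11 - phi_22 phi_11 = -0.2421 - (-0.432885)(-0.2421) = -0.346901.
Step k = 3:
  phi_33 = [rho(3) - phi_21 rho(2) - phi_22 rho(1)] / [1 - phi_21 rho(1) - phi_22 rho(2)]
    numerator   = 0.4661 - (-0.346901)(-0.3489) - (-0.432885)(-0.2421) = 0.24026468
    denominator = 1 - (-0.346901)(-0.2421) - (-0.432885)(-0.3489) = 0.76498165
  phi_33 = 0.24026468 / 0.76498165 = 0.3141.
Therefore phi_{33} = 0.3141.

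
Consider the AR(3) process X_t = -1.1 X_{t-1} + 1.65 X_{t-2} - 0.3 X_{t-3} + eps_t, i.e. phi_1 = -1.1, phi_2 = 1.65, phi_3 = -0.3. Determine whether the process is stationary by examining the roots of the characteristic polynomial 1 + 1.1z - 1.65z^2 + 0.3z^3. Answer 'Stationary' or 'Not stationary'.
\text{Not stationary}

The AR(p) characteristic polynomial is P(z) = 1 + 1.1z - 1.65z^2 + 0.3z^3.
Stationarity requires all roots to lie outside the unit circle, i.e. |z| > 1 for every root.
Degree 3: look for a simple real root z0 first, then factor out (1 - z/z0) and solve the remaining quadratic.
Testing z0 = -0.5: P(-0.5) = 1 + (1.1)(-0.5) + (-1.65)(-0.5)^2 + (0.3)(-0.5)^3
  = 1 + (-0.55) + (-0.4125) + (-0.0375) = 0.  So z_0 = -0.5 is a root, |z_0| = 0.5.
Divide out the factor (1 + 2 z) = (1 - z/z0) (since 1/z0 = -2):
  P(z) = (1 + 2 z)(1 + (-0.9) z + (0.15) z^2)
  [check: z-coef -0.9 - (-2) = 1.1; z^2-coef 0.15 - (-2)(-0.9) = -1.65; z^3-coef -(-2)(0.15) = 0.3.]
Remaining roots from the quadratic factor 1 + (-0.9) z + (0.15) z^2:
  Set 1 + (-0.9) z + (0.15) z^2 = 0, i.e. a z^2 + b z + c = 0 with a = 0.15, b = -0.9, c = 1.
  Discriminant D = b^2 - 4ac = (-0.9)^2 - 4*(0.15)*1 = 0.81 - (0.6) = 0.21.
  D >= 0, so the roots are real: z = (-b +/- sqrt(D)) / (2a) = (0.9 +/- 0.458258) / (0.3).
    z_1 = (0.9 + 0.458258) / (0.3) = 4.5275,   |z_1| = 4.5275.
    z_2 = (0.9 - 0.458258) / (0.3) = 1.4725,   |z_2| = 1.4725.
Moduli of all roots: 0.5000, 4.5275, 1.4725.
All moduli strictly greater than 1? No.
Verdict: Not stationary.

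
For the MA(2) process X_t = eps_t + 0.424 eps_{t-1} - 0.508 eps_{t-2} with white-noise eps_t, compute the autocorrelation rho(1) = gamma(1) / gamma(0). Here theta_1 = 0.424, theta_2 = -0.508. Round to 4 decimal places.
\rho(1) = 0.1451

For an MA(q) process with theta_0 = 1, the autocovariance is
  gamma(k) = sigma^2 * sum_{i=0..q-k} theta_i * theta_{i+k},
and rho(k) = gamma(k) / gamma(0). Sigma^2 cancels.
  numerator   = (1)*(0.424) + (0.424)*(-0.508) = 0.208608.
  denominator = (1)^2 + (0.424)^2 + (-0.508)^2 = 1.43784.
  rho(1) = 0.208608 / 1.43784 = 0.1451.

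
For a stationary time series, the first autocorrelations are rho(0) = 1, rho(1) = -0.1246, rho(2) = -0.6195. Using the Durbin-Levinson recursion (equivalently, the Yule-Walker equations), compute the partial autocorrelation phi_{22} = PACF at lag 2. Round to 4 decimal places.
\phi_{22} = -0.6450

The PACF at lag k is phi_{kk}, the last component of the solution
to the Yule-Walker system G_k phi = r_k where
  (G_k)_{ij} = rho(|i - j|), (r_k)_i = rho(i), i,j = 1..k.
Equivalently, Durbin-Levinson gives phi_{kk} iteratively:
  phi_{11} = rho(1)
  phi_{kk} = [rho(k) - sum_{j=1..k-1} phi_{k-1,j} rho(k-j)]
            / [1 - sum_{j=1..k-1} phi_{k-1,j} rho(j)],
  phi_{k,j} = phi_{k-1,j} - phi_{kk} phi_{k-1,k-j},  j = 1..k-1.
Step k = 1:
  phi_11 = rho(1) = -0.1246.
Step k = 2:
  phi_22 = [rho(2) - phi_11 rho(1)] / [1 - phi_11 rho(1)] = [-0.6195 - (-0.1246)(-0.1246)] / [1 - (-0.1246)(-0.1246)]
         = -0.63502516 / 0.98447484 = -0.645.
Therefore phi_{22} = -0.6450.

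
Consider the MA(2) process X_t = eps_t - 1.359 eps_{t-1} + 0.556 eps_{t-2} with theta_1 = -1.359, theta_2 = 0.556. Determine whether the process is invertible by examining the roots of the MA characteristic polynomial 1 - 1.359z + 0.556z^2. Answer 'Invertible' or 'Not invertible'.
\text{Invertible}

The MA(q) characteristic polynomial is P(z) = 1 - 1.359z + 0.556z^2.
Invertibility requires all roots to lie outside the unit circle, i.e. |z| > 1 for every root.
Set 1 + (-1.359) z + (0.556) z^2 = 0, i.e. a z^2 + b z + c = 0 with a = 0.556, b = -1.359, c = 1.
Discriminant D = b^2 - 4ac = (-1.359)^2 - 4*(0.556)*1 = 1.846881 - (2.224) = -0.377119.
D < 0, so the roots are the complex-conjugate pair z = (-b +/- i sqrt(-D)) / (2a) = 1.2221 +/- 0.5522i.
For a conjugate pair |z|^2 = z * conj(z) = (product of roots) = c/a = 1/(0.556) = 1.798561, so |z| = sqrt(1.798561) = 1.3411 for both roots.
Moduli of all roots: 1.3411, 1.3411.
All moduli strictly greater than 1? Yes.
Verdict: Invertible.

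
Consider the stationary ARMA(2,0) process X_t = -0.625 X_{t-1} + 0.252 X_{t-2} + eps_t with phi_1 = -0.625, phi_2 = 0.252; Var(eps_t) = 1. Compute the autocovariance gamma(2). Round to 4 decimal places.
\gamma(2) = 2.7390

Multiply the model equation by X_{t-k} and take expectations. With theta_0 = psi_0 = 1 and psi_j the MA(infinity) weights, this gives
  gamma(k) - sum_i phi_i gamma(k-i) = c_k,
  c_k = sigma^2 * sum_{j=k..q} theta_j psi_{j-k}   (c_k = 0 for k > q),
using gamma(-m) = gamma(m).
Pure AR (q = 0): c_0 = sigma^2 = 1, c_k = 0 for k >= 1.
Equations for k = 0, 1, 2 (AR order 2, c_2 = 0):
  (E0) gamma(0) = phi_1 gamma(1) + phi_2 gamma(2) + c_0
  (E1) gamma(1) = phi_1 gamma(0) + phi_2 gamma(1) + c_1
  (E2) gamma(2) = phi_1 gamma(1) + phi_2 gamma(0)
From (E1): gamma(1) = A gamma(0) + B with
  A = phi_1 / (1 - phi_2) = -0.625 / 0.748 = -0.835561,   B = c_1 / (1 - phi_2) = 0 / 0.748 = 0.
Insert (E2) into (E0): gamma(0) (1 - phi_2^2) = phi_1 (1 + phi_2) gamma(1) + c_0.
  phi_1 (1 + phi_2) = (-0.625)(1.252) = -0.7825,   1 - phi_2^2 = 0.936496.
Replace gamma(1) by A gamma(0) + B and collect gamma(0):
  gamma(0) [0.936496 - (-0.7825)(-0.835561)] = c_0 = 1
  gamma(0) * 0.282669 = 1
  gamma(0) = 1 / 0.282669 = 3.537705.
  gamma(1) = A gamma(0) = (-0.835561)(3.537705) = -2.95597.
  gamma(2) = phi_1 gamma(1) + phi_2 gamma(0) = (-0.625)(-2.95597) + (0.252)(3.537705) = 2.738983.
Therefore gamma(2) = 2.7390 (to 4 decimal places).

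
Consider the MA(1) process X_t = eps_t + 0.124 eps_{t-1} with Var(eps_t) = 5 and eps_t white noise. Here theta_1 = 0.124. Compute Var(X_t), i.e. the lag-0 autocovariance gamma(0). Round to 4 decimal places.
\gamma(0) = 5.0769

For an MA(q) process X_t = eps_t + sum_i theta_i eps_{t-i} with
Var(eps_t) = sigma^2, the variance is
  gamma(0) = sigma^2 * (1 + sum_i theta_i^2).
  sum_i theta_i^2 = (0.124)^2 = 0.015376.
  gamma(0) = 5 * (1 + 0.015376) = 5 * 1.015376 = 5.07688, which rounds to 5.0769.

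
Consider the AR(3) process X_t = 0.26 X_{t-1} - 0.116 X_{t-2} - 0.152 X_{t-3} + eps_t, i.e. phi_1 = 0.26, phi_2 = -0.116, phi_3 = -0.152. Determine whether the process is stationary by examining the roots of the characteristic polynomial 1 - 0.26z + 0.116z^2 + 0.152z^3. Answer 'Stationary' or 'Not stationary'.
\text{Stationary}

The AR(p) characteristic polynomial is P(z) = 1 - 0.26z + 0.116z^2 + 0.152z^3.
Stationarity requires all roots to lie outside the unit circle, i.e. |z| > 1 for every root.
Degree 3: look for a simple real root z0 first, then factor out (1 - z/z0) and solve the remaining quadratic.
Testing z0 = -2.5: P(-2.5) = 1 + (-0.26)(-2.5) + (0.116)(-2.5)^2 + (0.152)(-2.5)^3
  = 1 + (0.65) + (0.725) + (-2.375) = 0.  So z_0 = -2.5 is a root, |z_0| = 2.5.
Divide out the factor (1 + 0.4 z) = (1 - z/z0) (since 1/z0 = -0.4):
  P(z) = (1 + 0.4 z)(1 + (-0.66) z + (0.38) z^2)
  [check: z-coef -0.66 - (-0.4) = -0.26; z^2-coef 0.38 - (-0.4)(-0.66) = 0.116; z^3-coef -(-0.4)(0.38) = 0.152.]
Remaining roots from the quadratic factor 1 + (-0.66) z + (0.38) z^2:
  Set 1 + (-0.66) z + (0.38) z^2 = 0, i.e. a z^2 + b z + c = 0 with a = 0.38, b = -0.66, c = 1.
  Discriminant D = b^2 - 4ac = (-0.66)^2 - 4*(0.38)*1 = 0.4356 - (1.52) = -1.0844.
  D < 0, so the roots are the complex-conjugate pair z = (-b +/- i sqrt(-D)) / (2a) = 0.8684 +/- 1.3702i.
  For a conjugate pair |z|^2 = z * conj(z) = (product of roots) = c/a = 1/(0.38) = 2.631579, so |z| = sqrt(2.631579) = 1.6222 for both roots.
Moduli of all roots: 2.5000, 1.6222, 1.6222.
All moduli strictly greater than 1? Yes.
Verdict: Stationary.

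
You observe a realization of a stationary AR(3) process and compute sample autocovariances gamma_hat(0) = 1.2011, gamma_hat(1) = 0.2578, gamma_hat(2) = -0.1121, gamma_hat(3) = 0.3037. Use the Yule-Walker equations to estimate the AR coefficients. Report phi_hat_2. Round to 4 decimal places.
\hat\phi_{2} = -0.2271

The Yule-Walker equations for an AR(p) process read, in matrix form,
  Gamma_p phi = r_p,   with   (Gamma_p)_{ij} = gamma(|i - j|),
                       (r_p)_i = gamma(i),   i,j = 1..p.
Substitute the sample gammas (Toeplitz matrix and right-hand side of size 3):
  Gamma_p = [[1.2011, 0.2578, -0.1121], [0.2578, 1.2011, 0.2578], [-0.1121, 0.2578, 1.2011]]
  r_p     = [0.2578, -0.1121, 0.3037]
Written out (R1..R3):
  (R1) 1.2011 phi_1 + 0.2578 phi_2 - 0.1121 phi_3 = 0.2578
  (R2) 0.2578 phi_1 + 1.2011 phi_2 + 0.2578 phi_3 = -0.1121
  (R3) -0.1121 phi_1 + 0.2578 phi_2 + 1.2011 phi_3 = 0.3037
Gaussian elimination:
  R2 <- R2 - (0.2578/1.2011) R1 = R2 - (0.214637) R1:  1.145767 phi_2 + 0.281861 phi_3 = -0.167433
  R3 <- R3 - (-0.1121/1.2011) R1 = R3 - (-0.093331) R1:  0.281861 phi_2 + 1.190638 phi_3 = 0.327761
  R3 <- R3 - (0.281861/1.145767) R2 = R3 - (0.246002) R2:  1.121299 phi_3 = 0.36895
Back-substitution:
  phi_hat_3 = 0.36895 / 1.121299 = 0.329038
  phi_hat_2 = (-0.167433 - (0.281861)(0.329038)) / 1.145767 = -0.227076
  phi_hat_1 = (0.2578 - (0.2578)(-0.227076) - (-0.1121)(0.329038)) / 1.2011 = 0.294085
So phi_hat = [0.2941, -0.2271, 0.3290].
Therefore phi_hat_2 = -0.2271.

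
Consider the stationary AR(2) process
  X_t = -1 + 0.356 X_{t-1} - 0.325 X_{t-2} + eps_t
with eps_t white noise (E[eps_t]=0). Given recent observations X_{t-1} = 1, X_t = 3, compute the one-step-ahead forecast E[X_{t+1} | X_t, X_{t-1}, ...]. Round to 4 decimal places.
E[X_{t+1} \mid \mathcal F_t] = -0.2570

For an AR(p) model X_t = c + sum_i phi_i X_{t-i} + eps_t, the
one-step-ahead conditional mean is
  E[X_{t+1} | X_t, ...] = c + sum_i phi_i X_{t+1-i}.
Substitute known values:
  E[X_{t+1} | ...] = -1 + (0.356) * (3) + (-0.325) * (1)
                   = -0.2570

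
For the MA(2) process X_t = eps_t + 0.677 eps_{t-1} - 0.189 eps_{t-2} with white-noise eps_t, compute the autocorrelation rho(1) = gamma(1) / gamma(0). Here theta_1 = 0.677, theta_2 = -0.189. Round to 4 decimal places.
\rho(1) = 0.3675

For an MA(q) process with theta_0 = 1, the autocovariance is
  gamma(k) = sigma^2 * sum_{i=0..q-k} theta_i * theta_{i+k},
and rho(k) = gamma(k) / gamma(0). Sigma^2 cancels.
  numerator   = (1)*(0.677) + (0.677)*(-0.189) = 0.549047.
  denominator = (1)^2 + (0.677)^2 + (-0.189)^2 = 1.49405.
  rho(1) = 0.549047 / 1.49405 = 0.3675.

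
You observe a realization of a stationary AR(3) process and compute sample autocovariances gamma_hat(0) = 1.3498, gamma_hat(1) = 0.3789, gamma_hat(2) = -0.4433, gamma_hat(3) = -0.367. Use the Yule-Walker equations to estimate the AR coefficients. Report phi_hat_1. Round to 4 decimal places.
\hat\phi_{1} = 0.3959

The Yule-Walker equations for an AR(p) process read, in matrix form,
  Gamma_p phi = r_p,   with   (Gamma_p)_{ij} = gamma(|i - j|),
                       (r_p)_i = gamma(i),   i,j = 1..p.
Substitute the sample gammas (Toeplitz matrix and right-hand side of size 3):
  Gamma_p = [[1.3498, 0.3789, -0.4433], [0.3789, 1.3498, 0.3789], [-0.4433, 0.3789, 1.3498]]
  r_p     = [0.3789, -0.4433, -0.367]
Written out (R1..R3):
  (R1) 1.3498 phi_1 + 0.3789 phi_2 - 0.4433 phi_3 = 0.3789
  (R2) 0.3789 phi_1 + 1.3498 phi_2 + 0.3789 phi_3 = -0.4433
  (R3) -0.4433 phi_1 + 0.3789 phi_2 + 1.3498 phi_3 = -0.367
Gaussian elimination:
  R2 <- R2 - (0.3789/1.3498) R1 = R2 - (0.280708) R1:  1.24344 phi_2 + 0.503338 phi_3 = -0.54966
  R3 <- R3 - (-0.4433/1.3498) R1 = R3 - (-0.328419) R1:  0.503338 phi_2 + 1.204212 phi_3 = -0.242562
  R3 <- R3 - (0.503338/1.24344) R2 = R3 - (0.404795) R2:  1.000463 phi_3 = -0.020062
Back-substitution:
  phi_hat_3 = -0.020062 / 1.000463 = -0.020053
  phi_hat_2 = (-0.54966 - (0.503338)(-0.020053)) / 1.24344 = -0.433931
  phi_hat_1 = (0.3789 - (0.3789)(-0.433931) - (-0.4433)(-0.020053)) / 1.3498 = 0.39593
So phi_hat = [0.3959, -0.4339, -0.0201].
Therefore phi_hat_1 = 0.3959.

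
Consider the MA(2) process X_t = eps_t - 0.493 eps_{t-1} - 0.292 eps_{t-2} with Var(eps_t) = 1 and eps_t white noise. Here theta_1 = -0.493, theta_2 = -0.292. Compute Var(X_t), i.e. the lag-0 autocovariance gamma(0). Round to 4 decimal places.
\gamma(0) = 1.3283

For an MA(q) process X_t = eps_t + sum_i theta_i eps_{t-i} with
Var(eps_t) = sigma^2, the variance is
  gamma(0) = sigma^2 * (1 + sum_i theta_i^2).
  sum_i theta_i^2 = (-0.493)^2 + (-0.292)^2 = 0.243049 + 0.085264 = 0.328313.
  gamma(0) = 1 * (1 + 0.328313) = 1 * 1.328313 = 1.328313, which rounds to 1.3283.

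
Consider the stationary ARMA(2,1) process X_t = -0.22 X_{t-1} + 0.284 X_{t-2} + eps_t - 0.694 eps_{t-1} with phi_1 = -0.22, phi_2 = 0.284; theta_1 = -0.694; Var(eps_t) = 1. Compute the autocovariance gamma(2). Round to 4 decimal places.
\gamma(2) = 1.0191

Multiply the model equation by X_{t-k} and take expectations. With theta_0 = psi_0 = 1 and psi_j the MA(infinity) weights, this gives
  gamma(k) - sum_i phi_i gamma(k-i) = c_k,
  c_k = sigma^2 * sum_{j=k..q} theta_j psi_{j-k}   (c_k = 0 for k > q),
using gamma(-m) = gamma(m).
psi-weights needed (psi_j = theta_j + sum_i phi_i psi_{j-i}):
  psi_1 = theta_1 + phi_1 = -0.694 + (-0.22) = -0.914
Right-hand sides:
  c_0 = sigma^2 (1 + theta_1 psi_1) = 1 * (1 + (-0.694)(-0.914)) = 1 * 1.634316 = 1.634316
  c_1 = sigma^2 theta_1 = 1 * (-0.694) = -0.694
  c_2 = 0
Equations for k = 0, 1, 2 (AR order 2, c_2 = 0):
  (E0) gamma(0) = phi_1 gamma(1) + phi_2 gamma(2) + c_0
  (E1) gamma(1) = phi_1 gamma(0) + phi_2 gamma(1) + c_1
  (E2) gamma(2) = phi_1 gamma(1) + phi_2 gamma(0)
From (E1): gamma(1) = A gamma(0) + B with
  A = phi_1 / (1 - phi_2) = -0.22 / 0.716 = -0.307263,   B = c_1 / (1 - phi_2) = -0.694 / 0.716 = -0.969274.
Insert (E2) into (E0): gamma(0) (1 - phi_2^2) = phi_1 (1 + phi_2) gamma(1) + c_0.
  phi_1 (1 + phi_2) = (-0.22)(1.284) = -0.28248,   1 - phi_2^2 = 0.919344.
Replace gamma(1) by A gamma(0) + B and collect gamma(0):
  gamma(0) [0.919344 - (-0.28248)(-0.307263)] = (-0.28248)(-0.969274) + 1.634316
  gamma(0) * 0.832548 = 1.908116
  gamma(0) = 1.908116 / 0.832548 = 2.291898.
  gamma(1) = A gamma(0) + B = (-0.307263)(2.291898) + (-0.969274) = -1.673488.
  gamma(2) = phi_1 gamma(1) + phi_2 gamma(0) = (-0.22)(-1.673488) + (0.284)(2.291898) = 1.019067.
Therefore gamma(2) = 1.0191 (to 4 decimal places).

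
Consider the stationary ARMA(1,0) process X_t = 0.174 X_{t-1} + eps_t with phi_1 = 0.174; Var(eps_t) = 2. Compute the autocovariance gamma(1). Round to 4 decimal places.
\gamma(1) = 0.3589

Multiply the model equation by X_{t-k} and take expectations. With theta_0 = psi_0 = 1 and psi_j the MA(infinity) weights, this gives
  gamma(k) - sum_i phi_i gamma(k-i) = c_k,
  c_k = sigma^2 * sum_{j=k..q} theta_j psi_{j-k}   (c_k = 0 for k > q),
using gamma(-m) = gamma(m).
Pure AR (q = 0): c_0 = sigma^2 = 2, c_k = 0 for k >= 1.
Equations for k = 0 and k = 1 (AR order 1):
  gamma(0) = phi_1 gamma(1) + c_0
  gamma(1) = phi_1 gamma(0) + c_1
Substituting the second into the first: gamma(0) (1 - phi_1^2) = c_0 + phi_1 c_1, so
  gamma(0) = c_0 / (1 - phi_1^2) = 2 / (1 - (0.174)^2) = 2 / 0.969724 = 2.062443.
  gamma(1) = phi_1 gamma(0) = (0.174)(2.062443) = 0.358865.
Therefore gamma(1) = 0.3589 (to 4 decimal places).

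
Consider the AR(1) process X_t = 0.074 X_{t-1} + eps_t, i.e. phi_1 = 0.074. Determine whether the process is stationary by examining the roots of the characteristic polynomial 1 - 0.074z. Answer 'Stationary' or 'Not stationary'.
\text{Stationary}

The AR(p) characteristic polynomial is P(z) = 1 - 0.074z.
Stationarity requires all roots to lie outside the unit circle, i.e. |z| > 1 for every root.
This is linear in z: 1 + (-0.074) z = 0  =>  z = -1/(-0.074) = 13.513514,  |z| = 13.513514.
Moduli of all roots: 13.5135.
All moduli strictly greater than 1? Yes.
Verdict: Stationary.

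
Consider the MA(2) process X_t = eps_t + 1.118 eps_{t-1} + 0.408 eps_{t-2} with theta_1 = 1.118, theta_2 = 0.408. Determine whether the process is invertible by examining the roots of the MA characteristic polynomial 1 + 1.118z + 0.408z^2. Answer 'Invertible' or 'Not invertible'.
\text{Invertible}

The MA(q) characteristic polynomial is P(z) = 1 + 1.118z + 0.408z^2.
Invertibility requires all roots to lie outside the unit circle, i.e. |z| > 1 for every root.
Set 1 + (1.118) z + (0.408) z^2 = 0, i.e. a z^2 + b z + c = 0 with a = 0.408, b = 1.118, c = 1.
Discriminant D = b^2 - 4ac = (1.118)^2 - 4*(0.408)*1 = 1.249924 - (1.632) = -0.382076.
D < 0, so the roots are the complex-conjugate pair z = (-b +/- i sqrt(-D)) / (2a) = -1.3701 +/- 0.7575i.
For a conjugate pair |z|^2 = z * conj(z) = (product of roots) = c/a = 1/(0.408) = 2.45098, so |z| = sqrt(2.45098) = 1.5656 for both roots.
Moduli of all roots: 1.5656, 1.5656.
All moduli strictly greater than 1? Yes.
Verdict: Invertible.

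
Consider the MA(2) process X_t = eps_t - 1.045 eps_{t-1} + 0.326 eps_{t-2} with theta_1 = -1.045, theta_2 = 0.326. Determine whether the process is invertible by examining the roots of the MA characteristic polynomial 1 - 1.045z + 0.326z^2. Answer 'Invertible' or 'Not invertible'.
\text{Invertible}

The MA(q) characteristic polynomial is P(z) = 1 - 1.045z + 0.326z^2.
Invertibility requires all roots to lie outside the unit circle, i.e. |z| > 1 for every root.
Set 1 + (-1.045) z + (0.326) z^2 = 0, i.e. a z^2 + b z + c = 0 with a = 0.326, b = -1.045, c = 1.
Discriminant D = b^2 - 4ac = (-1.045)^2 - 4*(0.326)*1 = 1.092025 - (1.304) = -0.211975.
D < 0, so the roots are the complex-conjugate pair z = (-b +/- i sqrt(-D)) / (2a) = 1.6028 +/- 0.7061i.
For a conjugate pair |z|^2 = z * conj(z) = (product of roots) = c/a = 1/(0.326) = 3.067485, so |z| = sqrt(3.067485) = 1.7514 for both roots.
Moduli of all roots: 1.7514, 1.7514.
All moduli strictly greater than 1? Yes.
Verdict: Invertible.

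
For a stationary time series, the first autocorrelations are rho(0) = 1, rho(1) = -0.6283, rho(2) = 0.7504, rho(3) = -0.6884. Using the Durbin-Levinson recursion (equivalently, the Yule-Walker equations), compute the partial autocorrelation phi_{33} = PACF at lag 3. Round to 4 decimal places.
\phi_{33} = -0.3149

The PACF at lag k is phi_{kk}, the last component of the solution
to the Yule-Walker system G_k phi = r_k where
  (G_k)_{ij} = rho(|i - j|), (r_k)_i = rho(i), i,j = 1..k.
Equivalently, Durbin-Levinson gives phi_{kk} iteratively:
  phi_{11} = rho(1)
  phi_{kk} = [rho(k) - sum_{j=1..k-1} phi_{k-1,j} rho(k-j)]
            / [1 - sum_{j=1..k-1} phi_{k-1,j} rho(j)],
  phi_{k,j} = phi_{k-1,j} - phi_{kk} phi_{k-1,k-j},  j = 1..k-1.
Step k = 1:
  phi_11 = rho(1) = -0.6283.
Step k = 2:
  phi_22 = [rho(2) - phi_11 rho(1)] / [1 - phi_11 rho(1)] = [0.7504 - (-0.6283)(-0.6283)] / [1 - (-0.6283)(-0.6283)]
         = 0.35563911 / 0.60523911 = 0.587601.
  Update: phi_21 = phi_11 - phi_22 phi_11 = -0.6283 - (0.587601)(-0.6283) = -0.25911.
Step k = 3:
  phi_33 = [rho(3) - phi_21 rho(2) - phi_22 rho(1)] / [1 - phi_21 rho(1) - phi_22 rho(2)]
    numerator   = -0.6884 - (-0.25911)(0.7504) - (0.587601)(-0.6283) = -0.12477393
    denominator = 1 - (-0.25911)(-0.6283) - (0.587601)(0.7504) = 0.39626521
  phi_33 = -0.12477393 / 0.39626521 = -0.3149.
Therefore phi_{33} = -0.3149.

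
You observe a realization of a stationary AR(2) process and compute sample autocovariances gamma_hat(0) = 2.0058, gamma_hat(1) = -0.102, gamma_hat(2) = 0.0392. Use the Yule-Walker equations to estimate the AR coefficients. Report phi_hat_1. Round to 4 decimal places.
\hat\phi_{1} = -0.0500

The Yule-Walker equations for an AR(p) process read, in matrix form,
  Gamma_p phi = r_p,   with   (Gamma_p)_{ij} = gamma(|i - j|),
                       (r_p)_i = gamma(i),   i,j = 1..p.
Substitute the sample gammas (Toeplitz matrix and right-hand side of size 2):
  Gamma_p = [[2.0058, -0.102], [-0.102, 2.0058]]
  r_p     = [-0.102, 0.0392]
Written out:
  2.0058 phi_1 - 0.102 phi_2 = -0.102
  -0.102 phi_1 + 2.0058 phi_2 = 0.0392
Solve by Cramer's rule:
  det = gamma(0)^2 - gamma(1)^2 = (2.0058)^2 - (-0.102)^2 = 4.02323364 - 0.010404 = 4.01282964
  phi_hat_1 = [gamma(1) gamma(0) - gamma(1) gamma(2)] / det = [(-0.102)(2.0058) - (-0.102)(0.0392)] / 4.01282964 = -0.2005932 / 4.01282964 = -0.05
  phi_hat_2 = [gamma(0) gamma(2) - gamma(1)^2] / det = [(2.0058)(0.0392) - (-0.102)^2] / 4.01282964 = 0.06822336 / 4.01282964 = 0.017
So phi_hat = [-0.0500, 0.0170].
Therefore phi_hat_1 = -0.0500.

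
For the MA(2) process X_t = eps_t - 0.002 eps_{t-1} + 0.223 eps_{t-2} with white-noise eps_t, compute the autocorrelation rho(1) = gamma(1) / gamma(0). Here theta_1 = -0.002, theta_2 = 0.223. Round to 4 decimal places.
\rho(1) = -0.0023

For an MA(q) process with theta_0 = 1, the autocovariance is
  gamma(k) = sigma^2 * sum_{i=0..q-k} theta_i * theta_{i+k},
and rho(k) = gamma(k) / gamma(0). Sigma^2 cancels.
  numerator   = (1)*(-0.002) + (-0.002)*(0.223) = -0.002446.
  denominator = (1)^2 + (-0.002)^2 + (0.223)^2 = 1.049733.
  rho(1) = -0.002446 / 1.049733 = -0.0023.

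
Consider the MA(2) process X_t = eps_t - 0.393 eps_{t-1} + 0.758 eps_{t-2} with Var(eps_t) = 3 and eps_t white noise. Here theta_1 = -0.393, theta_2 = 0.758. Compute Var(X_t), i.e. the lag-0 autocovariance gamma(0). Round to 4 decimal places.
\gamma(0) = 5.1870

For an MA(q) process X_t = eps_t + sum_i theta_i eps_{t-i} with
Var(eps_t) = sigma^2, the variance is
  gamma(0) = sigma^2 * (1 + sum_i theta_i^2).
  sum_i theta_i^2 = (-0.393)^2 + (0.758)^2 = 0.154449 + 0.574564 = 0.729013.
  gamma(0) = 3 * (1 + 0.729013) = 3 * 1.729013 = 5.187039, which rounds to 5.1870.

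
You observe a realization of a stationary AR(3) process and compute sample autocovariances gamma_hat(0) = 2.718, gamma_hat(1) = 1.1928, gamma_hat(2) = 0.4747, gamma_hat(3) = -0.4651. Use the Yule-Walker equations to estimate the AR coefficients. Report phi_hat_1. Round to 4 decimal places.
\hat\phi_{1} = 0.4420

The Yule-Walker equations for an AR(p) process read, in matrix form,
  Gamma_p phi = r_p,   with   (Gamma_p)_{ij} = gamma(|i - j|),
                       (r_p)_i = gamma(i),   i,j = 1..p.
Substitute the sample gammas (Toeplitz matrix and right-hand side of size 3):
  Gamma_p = [[2.718, 1.1928, 0.4747], [1.1928, 2.718, 1.1928], [0.4747, 1.1928, 2.718]]
  r_p     = [1.1928, 0.4747, -0.4651]
Written out (R1..R3):
  (R1) 2.718 phi_1 + 1.1928 phi_2 + 0.4747 phi_3 = 1.1928
  (R2) 1.1928 phi_1 + 2.718 phi_2 + 1.1928 phi_3 = 0.4747
  (R3) 0.4747 phi_1 + 1.1928 phi_2 + 2.718 phi_3 = -0.4651
Gaussian elimination:
  R2 <- R2 - (1.1928/2.718) R1 = R2 - (0.438852) R1:  2.194537 phi_2 + 0.984477 phi_3 = -0.048763
  R3 <- R3 - (0.4747/2.718) R1 = R3 - (0.17465) R1:  0.984477 phi_2 + 2.635093 phi_3 = -0.673423
  R3 <- R3 - (0.984477/2.194537) R2 = R3 - (0.448603) R2:  2.193454 phi_3 = -0.651548
Back-substitution:
  phi_hat_3 = -0.651548 / 2.193454 = -0.297042
  phi_hat_2 = (-0.048763 - (0.984477)(-0.297042)) / 2.194537 = 0.111034
  phi_hat_1 = (1.1928 - (1.1928)(0.111034) - (0.4747)(-0.297042)) / 2.718 = 0.442003
So phi_hat = [0.4420, 0.1110, -0.2970].
Therefore phi_hat_1 = 0.4420.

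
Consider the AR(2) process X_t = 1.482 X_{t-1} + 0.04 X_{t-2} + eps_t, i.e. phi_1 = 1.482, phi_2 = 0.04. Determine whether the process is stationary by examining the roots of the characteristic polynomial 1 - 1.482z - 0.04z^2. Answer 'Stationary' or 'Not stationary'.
\text{Not stationary}

The AR(p) characteristic polynomial is P(z) = 1 - 1.482z - 0.04z^2.
Stationarity requires all roots to lie outside the unit circle, i.e. |z| > 1 for every root.
Set 1 + (-1.482) z + (-0.04) z^2 = 0, i.e. a z^2 + b z + c = 0 with a = -0.04, b = -1.482, c = 1.
Discriminant D = b^2 - 4ac = (-1.482)^2 - 4*(-0.04)*1 = 2.196324 - (-0.16) = 2.356324.
D >= 0, so the roots are real: z = (-b +/- sqrt(D)) / (2a) = (1.482 +/- 1.535032) / (-0.08).
  z_1 = (1.482 + 1.535032) / (-0.08) = -37.7129,   |z_1| = 37.7129.
  z_2 = (1.482 - 1.535032) / (-0.08) = 0.6629,   |z_2| = 0.6629.
Moduli of all roots: 37.7129, 0.6629.
All moduli strictly greater than 1? No.
Verdict: Not stationary.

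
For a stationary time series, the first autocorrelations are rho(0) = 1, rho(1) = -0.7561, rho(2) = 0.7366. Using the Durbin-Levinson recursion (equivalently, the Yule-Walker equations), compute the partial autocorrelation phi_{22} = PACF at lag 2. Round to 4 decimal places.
\phi_{22} = 0.3850

The PACF at lag k is phi_{kk}, the last component of the solution
to the Yule-Walker system G_k phi = r_k where
  (G_k)_{ij} = rho(|i - j|), (r_k)_i = rho(i), i,j = 1..k.
Equivalently, Durbin-Levinson gives phi_{kk} iteratively:
  phi_{11} = rho(1)
  phi_{kk} = [rho(k) - sum_{j=1..k-1} phi_{k-1,j} rho(k-j)]
            / [1 - sum_{j=1..k-1} phi_{k-1,j} rho(j)],
  phi_{k,j} = phi_{k-1,j} - phi_{kk} phi_{k-1,k-j},  j = 1..k-1.
Step k = 1:
  phi_11 = rho(1) = -0.7561.
Step k = 2:
  phi_22 = [rho(2) - phi_11 rho(1)] / [1 - phi_11 rho(1)] = [0.7366 - (-0.7561)(-0.7561)] / [1 - (-0.7561)(-0.7561)]
         = 0.16491279 / 0.42831279 = 0.385.
Therefore phi_{22} = 0.3850.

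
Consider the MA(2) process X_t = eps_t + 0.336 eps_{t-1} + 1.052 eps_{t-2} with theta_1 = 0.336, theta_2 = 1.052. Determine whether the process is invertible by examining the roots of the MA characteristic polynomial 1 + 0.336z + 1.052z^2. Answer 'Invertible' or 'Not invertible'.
\text{Not invertible}

The MA(q) characteristic polynomial is P(z) = 1 + 0.336z + 1.052z^2.
Invertibility requires all roots to lie outside the unit circle, i.e. |z| > 1 for every root.
Set 1 + (0.336) z + (1.052) z^2 = 0, i.e. a z^2 + b z + c = 0 with a = 1.052, b = 0.336, c = 1.
Discriminant D = b^2 - 4ac = (0.336)^2 - 4*(1.052)*1 = 0.112896 - (4.208) = -4.095104.
D < 0, so the roots are the complex-conjugate pair z = (-b +/- i sqrt(-D)) / (2a) = -0.1597 +/- 0.9618i.
For a conjugate pair |z|^2 = z * conj(z) = (product of roots) = c/a = 1/(1.052) = 0.95057, so |z| = sqrt(0.95057) = 0.975 for both roots.
Moduli of all roots: 0.9750, 0.9750.
All moduli strictly greater than 1? No.
Verdict: Not invertible.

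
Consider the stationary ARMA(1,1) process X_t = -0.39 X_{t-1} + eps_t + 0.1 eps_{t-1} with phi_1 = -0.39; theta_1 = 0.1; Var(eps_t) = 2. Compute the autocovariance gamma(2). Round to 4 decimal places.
\gamma(2) = 0.2564

Multiply the model equation by X_{t-k} and take expectations. With theta_0 = psi_0 = 1 and psi_j the MA(infinity) weights, this gives
  gamma(k) - sum_i phi_i gamma(k-i) = c_k,
  c_k = sigma^2 * sum_{j=k..q} theta_j psi_{j-k}   (c_k = 0 for k > q),
using gamma(-m) = gamma(m).
psi-weights needed (psi_j = theta_j + sum_i phi_i psi_{j-i}):
  psi_1 = theta_1 + phi_1 = 0.1 + (-0.39) = -0.29
Right-hand sides:
  c_0 = sigma^2 (1 + theta_1 psi_1) = 2 * (1 + (0.1)(-0.29)) = 2 * 0.971 = 1.942
  c_1 = sigma^2 theta_1 = 2 * (0.1) = 0.2
  c_2 = 0
Equations for k = 0 and k = 1 (AR order 1):
  gamma(0) = phi_1 gamma(1) + c_0
  gamma(1) = phi_1 gamma(0) + c_1
Substituting the second into the first: gamma(0) (1 - phi_1^2) = c_0 + phi_1 c_1, so
  gamma(0) = (c_0 + phi_1 c_1) / (1 - phi_1^2) = (1.942 + (-0.39)(0.2)) / (1 - (-0.39)^2) = 1.864 / 0.8479 = 2.198372.
  gamma(1) = phi_1 gamma(0) + c_1 = (-0.39)(2.198372) + (0.2) = -0.657365.
For k = 2 (> q): gamma(2) = phi_1 gamma(1) = (-0.39)(-0.657365) = 0.256372.
Therefore gamma(2) = 0.2564 (to 4 decimal places).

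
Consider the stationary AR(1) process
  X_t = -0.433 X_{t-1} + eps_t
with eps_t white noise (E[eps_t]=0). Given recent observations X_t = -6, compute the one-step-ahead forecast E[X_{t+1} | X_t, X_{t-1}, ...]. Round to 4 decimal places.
E[X_{t+1} \mid \mathcal F_t] = 2.5980

For an AR(p) model X_t = c + sum_i phi_i X_{t-i} + eps_t, the
one-step-ahead conditional mean is
  E[X_{t+1} | X_t, ...] = c + sum_i phi_i X_{t+1-i}.
Substitute known values:
  E[X_{t+1} | ...] = (-0.433) * (-6)
                   = 2.5980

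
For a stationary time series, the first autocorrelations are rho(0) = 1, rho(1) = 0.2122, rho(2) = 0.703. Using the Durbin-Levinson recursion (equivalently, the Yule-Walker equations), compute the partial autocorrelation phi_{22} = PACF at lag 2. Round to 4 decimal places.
\phi_{22} = 0.6890

The PACF at lag k is phi_{kk}, the last component of the solution
to the Yule-Walker system G_k phi = r_k where
  (G_k)_{ij} = rho(|i - j|), (r_k)_i = rho(i), i,j = 1..k.
Equivalently, Durbin-Levinson gives phi_{kk} iteratively:
  phi_{11} = rho(1)
  phi_{kk} = [rho(k) - sum_{j=1..k-1} phi_{k-1,j} rho(k-j)]
            / [1 - sum_{j=1..k-1} phi_{k-1,j} rho(j)],
  phi_{k,j} = phi_{k-1,j} - phi_{kk} phi_{k-1,k-j},  j = 1..k-1.
Step k = 1:
  phi_11 = rho(1) = 0.2122.
Step k = 2:
  phi_22 = [rho(2) - phi_11 rho(1)] / [1 - phi_11 rho(1)] = [0.703 - (0.2122)(0.2122)] / [1 - (0.2122)(0.2122)]
         = 0.65797116 / 0.95497116 = 0.689.
Therefore phi_{22} = 0.6890.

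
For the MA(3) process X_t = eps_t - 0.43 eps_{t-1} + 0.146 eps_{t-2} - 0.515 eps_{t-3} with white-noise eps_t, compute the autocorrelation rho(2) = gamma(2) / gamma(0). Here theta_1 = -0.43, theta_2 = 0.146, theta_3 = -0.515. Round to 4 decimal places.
\rho(2) = 0.2497

For an MA(q) process with theta_0 = 1, the autocovariance is
  gamma(k) = sigma^2 * sum_{i=0..q-k} theta_i * theta_{i+k},
and rho(k) = gamma(k) / gamma(0). Sigma^2 cancels.
  numerator   = (1)*(0.146) + (-0.43)*(-0.515) = 0.36745.
  denominator = (1)^2 + (-0.43)^2 + (0.146)^2 + (-0.515)^2 = 1.471441.
  rho(2) = 0.36745 / 1.471441 = 0.2497.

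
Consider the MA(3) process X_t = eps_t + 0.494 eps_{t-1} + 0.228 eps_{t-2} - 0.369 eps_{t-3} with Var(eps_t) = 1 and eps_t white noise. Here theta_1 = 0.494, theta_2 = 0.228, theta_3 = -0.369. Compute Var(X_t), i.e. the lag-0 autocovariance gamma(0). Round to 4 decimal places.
\gamma(0) = 1.4322

For an MA(q) process X_t = eps_t + sum_i theta_i eps_{t-i} with
Var(eps_t) = sigma^2, the variance is
  gamma(0) = sigma^2 * (1 + sum_i theta_i^2).
  sum_i theta_i^2 = (0.494)^2 + (0.228)^2 + (-0.369)^2 = 0.244036 + 0.051984 + 0.136161 = 0.432181.
  gamma(0) = 1 * (1 + 0.432181) = 1 * 1.432181 = 1.432181, which rounds to 1.4322.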